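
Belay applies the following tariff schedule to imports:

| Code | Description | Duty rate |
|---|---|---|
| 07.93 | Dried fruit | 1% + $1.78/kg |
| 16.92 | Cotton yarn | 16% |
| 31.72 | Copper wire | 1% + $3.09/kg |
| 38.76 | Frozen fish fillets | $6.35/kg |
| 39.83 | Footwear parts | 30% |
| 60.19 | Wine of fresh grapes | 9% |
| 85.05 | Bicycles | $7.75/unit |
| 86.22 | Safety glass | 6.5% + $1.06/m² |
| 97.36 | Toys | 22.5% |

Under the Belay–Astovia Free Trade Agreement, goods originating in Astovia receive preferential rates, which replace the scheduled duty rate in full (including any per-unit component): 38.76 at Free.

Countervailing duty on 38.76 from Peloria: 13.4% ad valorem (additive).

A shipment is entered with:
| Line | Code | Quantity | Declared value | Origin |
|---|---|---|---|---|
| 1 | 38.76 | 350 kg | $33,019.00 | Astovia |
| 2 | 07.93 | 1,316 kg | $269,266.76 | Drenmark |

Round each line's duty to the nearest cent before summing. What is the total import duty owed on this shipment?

Line 1 (38.76, Astovia, 350 kg, $33,019.00):
Base rate for 38.76 is $6.35/kg.
Origin Astovia qualifies under the Belay–Astovia agreement and 38.76 is covered: preferential rate Free applies instead.
The additional-duty order on 38.76 targets Peloria, not Astovia; it does not apply.
Duty = $33,019.00 × 0% = $0.00.
Line 2 (07.93, Drenmark, 1,316 kg, $269,266.76):
Base rate for 07.93 is 1% + $1.78/kg.
Duty = $269,266.76 × 1% + 1,316 × $1.78 = $5,035.15.
Total = $0.00 + $5,035.15 = $5,035.15.

$5,035.15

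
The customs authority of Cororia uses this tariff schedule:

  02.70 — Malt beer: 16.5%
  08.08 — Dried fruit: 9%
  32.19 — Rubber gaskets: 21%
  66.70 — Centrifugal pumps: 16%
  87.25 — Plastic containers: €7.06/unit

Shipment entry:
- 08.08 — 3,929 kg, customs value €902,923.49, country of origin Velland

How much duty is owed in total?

€81,263.11

Line 1 (08.08, Velland, 3,929 kg, €902,923.49):
Base rate for 08.08 is 9%.
Duty = €902,923.49 × 9% = €81,263.11.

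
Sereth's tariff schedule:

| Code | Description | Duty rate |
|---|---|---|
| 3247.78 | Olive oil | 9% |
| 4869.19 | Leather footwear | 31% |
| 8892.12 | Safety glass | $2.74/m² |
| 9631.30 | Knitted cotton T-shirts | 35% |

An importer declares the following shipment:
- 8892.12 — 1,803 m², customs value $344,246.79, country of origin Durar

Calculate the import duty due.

$4,940.22

Line 1 (8892.12, Durar, 1,803 m², $344,246.79):
Base rate for 8892.12 is $2.74/m².
Duty = 1,803 × $2.74 = $4,940.22.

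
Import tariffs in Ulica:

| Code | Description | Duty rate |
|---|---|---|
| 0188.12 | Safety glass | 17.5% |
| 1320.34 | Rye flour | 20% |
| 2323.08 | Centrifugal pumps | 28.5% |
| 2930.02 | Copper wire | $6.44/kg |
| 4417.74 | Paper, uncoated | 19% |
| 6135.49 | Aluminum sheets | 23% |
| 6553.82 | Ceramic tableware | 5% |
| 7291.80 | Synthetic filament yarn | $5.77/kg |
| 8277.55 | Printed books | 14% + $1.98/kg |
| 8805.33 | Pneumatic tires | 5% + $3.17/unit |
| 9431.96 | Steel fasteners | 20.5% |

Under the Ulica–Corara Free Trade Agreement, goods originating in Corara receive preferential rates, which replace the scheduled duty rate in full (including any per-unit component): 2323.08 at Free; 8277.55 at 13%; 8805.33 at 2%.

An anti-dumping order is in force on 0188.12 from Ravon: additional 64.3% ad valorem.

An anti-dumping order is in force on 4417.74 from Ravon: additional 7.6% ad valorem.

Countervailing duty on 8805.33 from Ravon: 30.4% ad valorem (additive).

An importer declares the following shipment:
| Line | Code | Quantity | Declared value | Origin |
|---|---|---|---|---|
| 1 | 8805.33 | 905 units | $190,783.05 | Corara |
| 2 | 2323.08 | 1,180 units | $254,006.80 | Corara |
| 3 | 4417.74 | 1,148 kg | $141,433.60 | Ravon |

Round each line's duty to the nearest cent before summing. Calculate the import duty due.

Line 1 (8805.33, Corara, 905 units, $190,783.05):
Base rate for 8805.33 is 5% + $3.17/unit.
Origin Corara qualifies under the Ulica–Corara agreement and 8805.33 is covered: preferential rate 2% applies instead.
The additional-duty order on 8805.33 targets Ravon, not Corara; it does not apply.
Duty = $190,783.05 × 2% = $3,815.66.
Line 2 (2323.08, Corara, 1,180 units, $254,006.80):
Base rate for 2323.08 is 28.5%.
Origin Corara qualifies under the Ulica–Corara agreement and 2323.08 is covered: preferential rate Free applies instead.
Duty = $254,006.80 × 0% = $0.00.
Line 3 (4417.74, Ravon, 1,148 kg, $141,433.60):
Base rate for 4417.74 is 19%.
Additional duty on 4417.74 from Ravon: +7.6%. Applied ad valorem rate: 19% + 7.6% = 26.6%.
Duty = $141,433.60 × 26.6% = $37,621.34.
Total = $3,815.66 + $0.00 + $37,621.34 = $41,437.00.

$41,437.00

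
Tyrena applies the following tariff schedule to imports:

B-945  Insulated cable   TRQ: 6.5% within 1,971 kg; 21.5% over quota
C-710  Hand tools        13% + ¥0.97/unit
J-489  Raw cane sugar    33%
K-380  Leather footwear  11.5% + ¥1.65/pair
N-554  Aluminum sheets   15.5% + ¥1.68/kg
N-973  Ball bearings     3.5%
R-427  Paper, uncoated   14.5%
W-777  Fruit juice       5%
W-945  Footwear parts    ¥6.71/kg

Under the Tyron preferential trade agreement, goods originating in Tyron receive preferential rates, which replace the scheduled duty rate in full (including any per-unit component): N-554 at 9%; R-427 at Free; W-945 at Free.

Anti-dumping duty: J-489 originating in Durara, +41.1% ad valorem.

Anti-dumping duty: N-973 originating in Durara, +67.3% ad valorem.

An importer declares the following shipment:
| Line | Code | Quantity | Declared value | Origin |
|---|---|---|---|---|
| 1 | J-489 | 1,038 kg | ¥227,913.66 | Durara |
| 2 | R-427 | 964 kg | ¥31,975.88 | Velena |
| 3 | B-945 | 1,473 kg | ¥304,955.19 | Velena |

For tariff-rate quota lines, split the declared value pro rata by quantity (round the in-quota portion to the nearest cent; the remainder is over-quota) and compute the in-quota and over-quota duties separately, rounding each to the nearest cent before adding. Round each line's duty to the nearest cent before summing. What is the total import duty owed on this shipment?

Line 1 (J-489, Durara, 1,038 kg, ¥227,913.66):
Base rate for J-489 is 33%.
Additional duty on J-489 from Durara: +41.1%. Applied ad valorem rate: 33% + 41.1% = 74.1%.
Duty = ¥227,913.66 × 74.1% = ¥168,884.02.
Line 2 (R-427, Velena, 964 kg, ¥31,975.88):
Base rate for R-427 is 14.5%.
R-427 has an FTA preferential rate, but origin Velena is not Tyron; base rate stands.
Duty = ¥31,975.88 × 14.5% = ¥4,636.50.
Line 3 (B-945, Velena, 1,473 kg, ¥304,955.19):
Code B-945 is under a tariff-rate quota (threshold 1,971 kg). Quantity 1,473 kg is within the quota, so the in-quota rate 6.5% applies to the full value.
Duty = ¥304,955.19 × 6.5% = ¥19,822.09.
Total = ¥168,884.02 + ¥4,636.50 + ¥19,822.09 = ¥193,342.61.

¥193,342.61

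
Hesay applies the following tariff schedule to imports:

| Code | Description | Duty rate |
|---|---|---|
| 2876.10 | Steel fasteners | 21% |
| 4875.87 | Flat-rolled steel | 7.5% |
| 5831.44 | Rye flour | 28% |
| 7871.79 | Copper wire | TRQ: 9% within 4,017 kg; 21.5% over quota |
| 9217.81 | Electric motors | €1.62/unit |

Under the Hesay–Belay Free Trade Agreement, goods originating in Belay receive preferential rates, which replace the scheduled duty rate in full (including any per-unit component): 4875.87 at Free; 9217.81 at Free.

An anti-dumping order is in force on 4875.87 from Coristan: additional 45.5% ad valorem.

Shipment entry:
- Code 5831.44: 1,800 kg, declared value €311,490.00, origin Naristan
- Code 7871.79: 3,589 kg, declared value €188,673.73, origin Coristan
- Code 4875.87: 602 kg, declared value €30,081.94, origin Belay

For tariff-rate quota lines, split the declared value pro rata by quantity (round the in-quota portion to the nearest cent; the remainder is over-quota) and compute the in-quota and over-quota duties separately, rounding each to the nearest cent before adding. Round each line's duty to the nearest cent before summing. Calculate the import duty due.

Line 1 (5831.44, Naristan, 1,800 kg, €311,490.00):
Base rate for 5831.44 is 28%.
Duty = €311,490.00 × 28% = €87,217.20.
Line 2 (7871.79, Coristan, 3,589 kg, €188,673.73):
Code 7871.79 is under a tariff-rate quota (threshold 4,017 kg). Quantity 3,589 kg is within the quota, so the in-quota rate 9% applies to the full value.
Duty = €188,673.73 × 9% = €16,980.64.
Line 3 (4875.87, Belay, 602 kg, €30,081.94):
Base rate for 4875.87 is 7.5%.
Origin Belay qualifies under the Hesay–Belay agreement and 4875.87 is covered: preferential rate Free applies instead.
The additional-duty order on 4875.87 targets Coristan, not Belay; it does not apply.
Duty = €30,081.94 × 0% = €0.00.
Total = €87,217.20 + €16,980.64 + €0.00 = €104,197.84.

€104,197.84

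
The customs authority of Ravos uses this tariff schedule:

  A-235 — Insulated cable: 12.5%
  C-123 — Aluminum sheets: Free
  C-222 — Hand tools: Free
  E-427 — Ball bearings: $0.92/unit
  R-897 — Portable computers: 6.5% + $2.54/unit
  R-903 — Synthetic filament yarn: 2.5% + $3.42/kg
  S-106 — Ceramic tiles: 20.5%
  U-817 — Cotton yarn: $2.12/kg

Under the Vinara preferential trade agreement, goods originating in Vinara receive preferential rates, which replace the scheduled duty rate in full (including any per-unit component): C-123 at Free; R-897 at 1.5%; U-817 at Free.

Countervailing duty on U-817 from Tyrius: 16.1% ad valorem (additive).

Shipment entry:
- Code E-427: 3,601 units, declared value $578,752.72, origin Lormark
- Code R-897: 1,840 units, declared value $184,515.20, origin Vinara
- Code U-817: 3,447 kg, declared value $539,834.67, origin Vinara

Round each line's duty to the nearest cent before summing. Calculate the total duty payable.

$6,080.65

Line 1 (E-427, Lormark, 3,601 units, $578,752.72):
Base rate for E-427 is $0.92/unit.
Duty = 3,601 × $0.92 = $3,312.92.
Line 2 (R-897, Vinara, 1,840 units, $184,515.20):
Base rate for R-897 is 6.5% + $2.54/unit.
Origin Vinara qualifies under the Ravos–Vinara agreement and R-897 is covered: preferential rate 1.5% applies instead.
Duty = $184,515.20 × 1.5% = $2,767.73.
Line 3 (U-817, Vinara, 3,447 kg, $539,834.67):
Base rate for U-817 is $2.12/kg.
Origin Vinara qualifies under the Ravos–Vinara agreement and U-817 is covered: preferential rate Free applies instead.
The additional-duty order on U-817 targets Tyrius, not Vinara; it does not apply.
Duty = $539,834.67 × 0% = $0.00.
Total = $3,312.92 + $2,767.73 + $0.00 = $6,080.65.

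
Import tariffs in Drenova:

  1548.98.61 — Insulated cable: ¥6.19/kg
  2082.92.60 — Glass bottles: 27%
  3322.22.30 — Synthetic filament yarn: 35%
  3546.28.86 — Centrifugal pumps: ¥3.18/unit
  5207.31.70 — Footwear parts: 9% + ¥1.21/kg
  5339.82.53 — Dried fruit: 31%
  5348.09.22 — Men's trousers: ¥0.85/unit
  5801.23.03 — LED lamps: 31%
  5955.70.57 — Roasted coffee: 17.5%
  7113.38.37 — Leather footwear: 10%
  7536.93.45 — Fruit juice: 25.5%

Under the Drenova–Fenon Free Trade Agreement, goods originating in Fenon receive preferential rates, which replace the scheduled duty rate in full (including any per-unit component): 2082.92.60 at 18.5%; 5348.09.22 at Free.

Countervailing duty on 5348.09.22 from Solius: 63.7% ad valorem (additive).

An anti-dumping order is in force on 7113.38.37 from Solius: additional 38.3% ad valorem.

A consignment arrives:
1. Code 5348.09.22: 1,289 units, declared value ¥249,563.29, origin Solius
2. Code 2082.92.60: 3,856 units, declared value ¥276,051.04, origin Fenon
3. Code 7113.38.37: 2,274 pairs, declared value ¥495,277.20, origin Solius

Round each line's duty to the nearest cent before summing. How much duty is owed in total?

¥450,355.80

Line 1 (5348.09.22, Solius, 1,289 units, ¥249,563.29):
Base rate for 5348.09.22 is ¥0.85/unit.
5348.09.22 has an FTA preferential rate, but origin Solius is not Fenon; base rate stands.
Additional duty on 5348.09.22 from Solius: +63.7% ad valorem. Applied ad valorem rate = 63.7%.
Duty = ¥249,563.29 × 63.7% + 1,289 × ¥0.85 = ¥160,067.47.
Line 2 (2082.92.60, Fenon, 3,856 units, ¥276,051.04):
Base rate for 2082.92.60 is 27%.
Origin Fenon qualifies under the Drenova–Fenon agreement and 2082.92.60 is covered: preferential rate 18.5% applies instead.
Duty = ¥276,051.04 × 18.5% = ¥51,069.44.
Line 3 (7113.38.37, Solius, 2,274 pairs, ¥495,277.20):
Base rate for 7113.38.37 is 10%.
Additional duty on 7113.38.37 from Solius: +38.3%. Applied ad valorem rate: 10% + 38.3% = 48.3%.
Duty = ¥495,277.20 × 48.3% = ¥239,218.89.
Total = ¥160,067.47 + ¥51,069.44 + ¥239,218.89 = ¥450,355.80.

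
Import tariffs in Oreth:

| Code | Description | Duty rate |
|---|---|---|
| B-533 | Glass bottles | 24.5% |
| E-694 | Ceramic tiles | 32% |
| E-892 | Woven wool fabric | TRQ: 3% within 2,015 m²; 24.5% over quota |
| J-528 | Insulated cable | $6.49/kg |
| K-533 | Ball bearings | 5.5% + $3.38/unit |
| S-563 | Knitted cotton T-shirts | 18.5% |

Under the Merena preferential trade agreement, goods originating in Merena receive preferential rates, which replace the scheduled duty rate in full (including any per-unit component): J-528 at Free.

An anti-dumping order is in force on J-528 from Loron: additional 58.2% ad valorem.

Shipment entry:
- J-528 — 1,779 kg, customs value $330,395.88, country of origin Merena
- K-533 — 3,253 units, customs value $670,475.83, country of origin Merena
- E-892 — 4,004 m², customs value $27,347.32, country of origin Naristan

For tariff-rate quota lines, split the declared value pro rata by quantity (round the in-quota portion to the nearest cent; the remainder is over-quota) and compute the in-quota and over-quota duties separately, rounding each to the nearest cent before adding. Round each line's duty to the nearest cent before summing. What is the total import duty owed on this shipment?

Line 1 (J-528, Merena, 1,779 kg, $330,395.88):
Base rate for J-528 is $6.49/kg.
Origin Merena qualifies under the Oreth–Merena agreement and J-528 is covered: preferential rate Free applies instead.
The additional-duty order on J-528 targets Loron, not Merena; it does not apply.
Duty = $330,395.88 × 0% = $0.00.
Line 2 (K-533, Merena, 3,253 units, $670,475.83):
Base rate for K-533 is 5.5% + $3.38/unit.
Origin Merena is the FTA partner but K-533 is not on the preference list; base rate stands.
Duty = $670,475.83 × 5.5% + 3,253 × $3.38 = $47,871.31.
Line 3 (E-892, Naristan, 4,004 m², $27,347.32):
Code E-892 is under a tariff-rate quota (threshold 2,015 m²). In-quota: 2,015 m² at 3%; over-quota: 1,989 m² at 24.5%.
Pro-rata value split: in-quota = $27,347.32 × 2,015/4,004 = $13,762.45; over-quota = $27,347.32 − $13,762.45 = $13,584.87.
In-quota duty = $13,762.45 × 3% = $412.87. Over-quota duty = $13,584.87 × 24.5% = $3,328.29.
Line duty = $412.87 + $3,328.29 = $3,741.16.
Total = $0.00 + $47,871.31 + $3,741.16 = $51,612.47.

$51,612.47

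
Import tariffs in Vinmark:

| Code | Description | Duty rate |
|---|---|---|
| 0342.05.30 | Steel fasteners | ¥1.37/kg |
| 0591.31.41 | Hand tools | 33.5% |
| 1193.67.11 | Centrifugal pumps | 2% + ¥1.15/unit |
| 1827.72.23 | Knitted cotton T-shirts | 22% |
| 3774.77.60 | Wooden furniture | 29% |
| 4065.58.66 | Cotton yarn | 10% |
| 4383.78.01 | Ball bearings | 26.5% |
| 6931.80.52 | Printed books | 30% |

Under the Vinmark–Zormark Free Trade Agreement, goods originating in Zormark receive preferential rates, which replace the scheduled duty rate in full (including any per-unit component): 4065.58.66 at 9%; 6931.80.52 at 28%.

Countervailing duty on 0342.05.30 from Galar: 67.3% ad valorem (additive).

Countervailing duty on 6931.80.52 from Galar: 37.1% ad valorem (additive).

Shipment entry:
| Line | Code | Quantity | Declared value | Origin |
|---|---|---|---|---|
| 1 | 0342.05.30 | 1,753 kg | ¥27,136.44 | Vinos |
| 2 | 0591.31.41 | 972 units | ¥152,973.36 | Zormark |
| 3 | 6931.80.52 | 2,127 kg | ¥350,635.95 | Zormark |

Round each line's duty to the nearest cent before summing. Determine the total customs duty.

Line 1 (0342.05.30, Vinos, 1,753 kg, ¥27,136.44):
Base rate for 0342.05.30 is ¥1.37/kg.
The additional-duty order on 0342.05.30 targets Galar, not Vinos; it does not apply.
Duty = 1,753 × ¥1.37 = ¥2,401.61.
Line 2 (0591.31.41, Zormark, 972 units, ¥152,973.36):
Base rate for 0591.31.41 is 33.5%.
Origin Zormark is the FTA partner but 0591.31.41 is not on the preference list; base rate stands.
Duty = ¥152,973.36 × 33.5% = ¥51,246.08.
Line 3 (6931.80.52, Zormark, 2,127 kg, ¥350,635.95):
Base rate for 6931.80.52 is 30%.
Origin Zormark qualifies under the Vinmark–Zormark agreement and 6931.80.52 is covered: preferential rate 28% applies instead.
The additional-duty order on 6931.80.52 targets Galar, not Zormark; it does not apply.
Duty = ¥350,635.95 × 28% = ¥98,178.07.
Total = ¥2,401.61 + ¥51,246.08 + ¥98,178.07 = ¥151,825.76.

¥151,825.76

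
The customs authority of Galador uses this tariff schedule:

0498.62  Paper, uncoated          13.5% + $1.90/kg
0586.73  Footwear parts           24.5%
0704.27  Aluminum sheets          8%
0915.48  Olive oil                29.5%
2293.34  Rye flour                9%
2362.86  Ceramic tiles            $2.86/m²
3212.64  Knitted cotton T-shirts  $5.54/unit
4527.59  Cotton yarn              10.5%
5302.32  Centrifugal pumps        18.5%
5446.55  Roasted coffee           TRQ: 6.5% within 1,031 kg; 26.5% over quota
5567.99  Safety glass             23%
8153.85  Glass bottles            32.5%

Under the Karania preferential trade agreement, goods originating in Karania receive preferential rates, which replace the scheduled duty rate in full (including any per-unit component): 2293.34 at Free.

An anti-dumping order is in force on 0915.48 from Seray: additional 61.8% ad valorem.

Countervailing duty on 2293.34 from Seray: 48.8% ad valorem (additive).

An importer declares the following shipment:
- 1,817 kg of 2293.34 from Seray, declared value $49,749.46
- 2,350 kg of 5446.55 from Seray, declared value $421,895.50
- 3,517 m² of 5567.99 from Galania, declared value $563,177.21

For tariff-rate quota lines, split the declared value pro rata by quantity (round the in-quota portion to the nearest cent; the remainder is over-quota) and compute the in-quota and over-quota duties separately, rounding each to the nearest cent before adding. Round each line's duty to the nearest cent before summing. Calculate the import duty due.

Line 1 (2293.34, Seray, 1,817 kg, $49,749.46):
Base rate for 2293.34 is 9%.
2293.34 has an FTA preferential rate, but origin Seray is not Karania; base rate stands.
Additional duty on 2293.34 from Seray: +48.8%. Applied ad valorem rate: 9% + 48.8% = 57.8%.
Duty = $49,749.46 × 57.8% = $28,755.19.
Line 2 (5446.55, Seray, 2,350 kg, $421,895.50):
Code 5446.55 is under a tariff-rate quota (threshold 1,031 kg). In-quota: 1,031 kg at 6.5%; over-quota: 1,319 kg at 26.5%.
Pro-rata value split: in-quota = $421,895.50 × 1,031/2,350 = $185,095.43; over-quota = $421,895.50 − $185,095.43 = $236,800.07.
In-quota duty = $185,095.43 × 6.5% = $12,031.20. Over-quota duty = $236,800.07 × 26.5% = $62,752.02.
Line duty = $12,031.20 + $62,752.02 = $74,783.22.
Line 3 (5567.99, Galania, 3,517 m², $563,177.21):
Base rate for 5567.99 is 23%.
Duty = $563,177.21 × 23% = $129,530.76.
Total = $28,755.19 + $74,783.22 + $129,530.76 = $233,069.17.

$233,069.17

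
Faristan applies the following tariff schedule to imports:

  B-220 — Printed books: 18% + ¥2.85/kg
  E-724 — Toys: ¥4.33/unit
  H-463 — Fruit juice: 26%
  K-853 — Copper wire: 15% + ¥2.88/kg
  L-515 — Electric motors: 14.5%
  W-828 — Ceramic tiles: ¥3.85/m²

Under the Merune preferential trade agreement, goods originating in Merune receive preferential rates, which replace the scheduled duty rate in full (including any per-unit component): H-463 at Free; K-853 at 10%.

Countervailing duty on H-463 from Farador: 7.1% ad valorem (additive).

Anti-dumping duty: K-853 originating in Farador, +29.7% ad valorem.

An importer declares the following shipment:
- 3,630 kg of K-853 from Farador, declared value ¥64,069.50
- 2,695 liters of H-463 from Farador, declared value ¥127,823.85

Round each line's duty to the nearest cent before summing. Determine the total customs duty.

Line 1 (K-853, Farador, 3,630 kg, ¥64,069.50):
Base rate for K-853 is 15% + ¥2.88/kg.
K-853 has an FTA preferential rate, but origin Farador is not Merune; base rate stands.
Additional duty on K-853 from Farador: +29.7%. Applied ad valorem rate: 15% + 29.7% = 44.7%.
Duty = ¥64,069.50 × 44.7% + 3,630 × ¥2.88 = ¥39,093.47.
Line 2 (H-463, Farador, 2,695 liters, ¥127,823.85):
Base rate for H-463 is 26%.
H-463 has an FTA preferential rate, but origin Farador is not Merune; base rate stands.
Additional duty on H-463 from Farador: +7.1%. Applied ad valorem rate: 26% + 7.1% = 33.1%.
Duty = ¥127,823.85 × 33.1% = ¥42,309.69.
Total = ¥39,093.47 + ¥42,309.69 = ¥81,403.16.

¥81,403.16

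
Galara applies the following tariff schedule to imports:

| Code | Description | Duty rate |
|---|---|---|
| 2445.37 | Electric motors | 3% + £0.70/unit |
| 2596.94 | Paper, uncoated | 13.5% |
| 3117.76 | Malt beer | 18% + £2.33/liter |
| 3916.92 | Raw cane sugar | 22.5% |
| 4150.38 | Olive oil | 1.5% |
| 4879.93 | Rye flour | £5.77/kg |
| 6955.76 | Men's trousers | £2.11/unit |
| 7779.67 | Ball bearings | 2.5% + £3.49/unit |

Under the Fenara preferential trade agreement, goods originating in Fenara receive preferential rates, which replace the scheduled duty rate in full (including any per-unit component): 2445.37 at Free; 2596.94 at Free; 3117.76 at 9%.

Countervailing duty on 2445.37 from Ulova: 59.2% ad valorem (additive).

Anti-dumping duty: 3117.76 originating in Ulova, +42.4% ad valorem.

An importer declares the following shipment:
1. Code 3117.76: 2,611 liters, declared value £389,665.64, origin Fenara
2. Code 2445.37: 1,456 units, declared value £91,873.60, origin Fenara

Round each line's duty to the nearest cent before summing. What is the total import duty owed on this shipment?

Line 1 (3117.76, Fenara, 2,611 liters, £389,665.64):
Base rate for 3117.76 is 18% + £2.33/liter.
Origin Fenara qualifies under the Galara–Fenara agreement and 3117.76 is covered: preferential rate 9% applies instead.
The additional-duty order on 3117.76 targets Ulova, not Fenara; it does not apply.
Duty = £389,665.64 × 9% = £35,069.91.
Line 2 (2445.37, Fenara, 1,456 units, £91,873.60):
Base rate for 2445.37 is 3% + £0.70/unit.
Origin Fenara qualifies under the Galara–Fenara agreement and 2445.37 is covered: preferential rate Free applies instead.
The additional-duty order on 2445.37 targets Ulova, not Fenara; it does not apply.
Duty = £91,873.60 × 0% = £0.00.
Total = £35,069.91 + £0.00 = £35,069.91.

£35,069.91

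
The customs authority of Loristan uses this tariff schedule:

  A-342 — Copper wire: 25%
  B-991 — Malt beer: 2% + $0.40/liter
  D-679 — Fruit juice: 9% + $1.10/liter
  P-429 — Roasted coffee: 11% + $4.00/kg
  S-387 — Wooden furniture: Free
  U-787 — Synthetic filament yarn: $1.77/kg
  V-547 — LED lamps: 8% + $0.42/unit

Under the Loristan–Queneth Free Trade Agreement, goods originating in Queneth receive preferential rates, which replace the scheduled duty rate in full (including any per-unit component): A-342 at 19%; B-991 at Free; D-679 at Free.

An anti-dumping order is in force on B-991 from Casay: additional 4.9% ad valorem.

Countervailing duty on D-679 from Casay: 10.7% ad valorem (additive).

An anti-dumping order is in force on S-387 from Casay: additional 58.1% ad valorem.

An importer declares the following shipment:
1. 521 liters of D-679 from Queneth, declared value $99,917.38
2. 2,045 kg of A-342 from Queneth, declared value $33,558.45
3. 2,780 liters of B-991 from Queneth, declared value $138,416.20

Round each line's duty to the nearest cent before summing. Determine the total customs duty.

$6,376.11

Line 1 (D-679, Queneth, 521 liters, $99,917.38):
Base rate for D-679 is 9% + $1.10/liter.
Origin Queneth qualifies under the Loristan–Queneth agreement and D-679 is covered: preferential rate Free applies instead.
The additional-duty order on D-679 targets Casay, not Queneth; it does not apply.
Duty = $99,917.38 × 0% = $0.00.
Line 2 (A-342, Queneth, 2,045 kg, $33,558.45):
Base rate for A-342 is 25%.
Origin Queneth qualifies under the Loristan–Queneth agreement and A-342 is covered: preferential rate 19% applies instead.
Duty = $33,558.45 × 19% = $6,376.11.
Line 3 (B-991, Queneth, 2,780 liters, $138,416.20):
Base rate for B-991 is 2% + $0.40/liter.
Origin Queneth qualifies under the Loristan–Queneth agreement and B-991 is covered: preferential rate Free applies instead.
The additional-duty order on B-991 targets Casay, not Queneth; it does not apply.
Duty = $138,416.20 × 0% = $0.00.
Total = $0.00 + $6,376.11 + $0.00 = $6,376.11.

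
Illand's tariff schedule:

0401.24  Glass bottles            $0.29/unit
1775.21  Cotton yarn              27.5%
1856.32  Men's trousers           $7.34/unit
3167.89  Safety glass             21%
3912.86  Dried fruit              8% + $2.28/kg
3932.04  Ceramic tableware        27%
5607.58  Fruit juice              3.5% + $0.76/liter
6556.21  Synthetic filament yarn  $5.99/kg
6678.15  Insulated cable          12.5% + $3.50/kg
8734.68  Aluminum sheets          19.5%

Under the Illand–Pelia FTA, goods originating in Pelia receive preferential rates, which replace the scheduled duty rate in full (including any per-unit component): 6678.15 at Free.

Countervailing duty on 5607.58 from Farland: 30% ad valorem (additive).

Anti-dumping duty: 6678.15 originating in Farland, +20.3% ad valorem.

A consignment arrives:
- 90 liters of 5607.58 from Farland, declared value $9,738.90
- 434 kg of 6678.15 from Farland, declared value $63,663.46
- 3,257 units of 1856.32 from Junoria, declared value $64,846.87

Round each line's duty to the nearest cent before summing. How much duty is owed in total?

$49,637.92

Line 1 (5607.58, Farland, 90 liters, $9,738.90):
Base rate for 5607.58 is 3.5% + $0.76/liter.
Additional duty on 5607.58 from Farland: +30%. Applied ad valorem rate: 3.5% + 30% = 33.5%.
Duty = $9,738.90 × 33.5% + 90 × $0.76 = $3,330.93.
Line 2 (6678.15, Farland, 434 kg, $63,663.46):
Base rate for 6678.15 is 12.5% + $3.50/kg.
6678.15 has an FTA preferential rate, but origin Farland is not Pelia; base rate stands.
Additional duty on 6678.15 from Farland: +20.3%. Applied ad valorem rate: 12.5% + 20.3% = 32.8%.
Duty = $63,663.46 × 32.8% + 434 × $3.50 = $22,400.61.
Line 3 (1856.32, Junoria, 3,257 units, $64,846.87):
Base rate for 1856.32 is $7.34/unit.
Duty = 3,257 × $7.34 = $23,906.38.
Total = $3,330.93 + $22,400.61 + $23,906.38 = $49,637.92.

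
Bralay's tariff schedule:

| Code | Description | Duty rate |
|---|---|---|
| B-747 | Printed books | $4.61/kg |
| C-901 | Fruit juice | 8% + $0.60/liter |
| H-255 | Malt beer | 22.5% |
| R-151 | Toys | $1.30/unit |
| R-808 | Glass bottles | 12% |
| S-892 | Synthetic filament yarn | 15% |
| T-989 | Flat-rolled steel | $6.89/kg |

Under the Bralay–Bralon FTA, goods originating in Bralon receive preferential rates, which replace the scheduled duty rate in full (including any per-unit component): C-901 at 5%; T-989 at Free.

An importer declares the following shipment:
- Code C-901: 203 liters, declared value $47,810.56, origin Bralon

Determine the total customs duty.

$2,390.53

Line 1 (C-901, Bralon, 203 liters, $47,810.56):
Base rate for C-901 is 8% + $0.60/liter.
Origin Bralon qualifies under the Bralay–Bralon agreement and C-901 is covered: preferential rate 5% applies instead.
Duty = $47,810.56 × 5% = $2,390.53.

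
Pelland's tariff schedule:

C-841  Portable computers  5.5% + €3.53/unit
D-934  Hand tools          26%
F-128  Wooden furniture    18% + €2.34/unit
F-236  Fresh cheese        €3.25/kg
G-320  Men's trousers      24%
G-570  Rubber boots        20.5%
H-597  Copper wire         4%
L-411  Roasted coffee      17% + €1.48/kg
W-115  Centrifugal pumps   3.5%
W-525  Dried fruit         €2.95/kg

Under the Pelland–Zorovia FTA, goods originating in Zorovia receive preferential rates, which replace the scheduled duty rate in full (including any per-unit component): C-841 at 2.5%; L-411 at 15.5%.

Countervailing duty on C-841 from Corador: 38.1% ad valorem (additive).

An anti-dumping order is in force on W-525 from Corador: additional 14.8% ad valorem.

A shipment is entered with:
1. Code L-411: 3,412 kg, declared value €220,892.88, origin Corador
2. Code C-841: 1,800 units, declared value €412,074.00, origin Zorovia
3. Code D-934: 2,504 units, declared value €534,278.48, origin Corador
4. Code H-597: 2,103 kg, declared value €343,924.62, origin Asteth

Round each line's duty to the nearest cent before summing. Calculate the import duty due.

€205,572.78

Line 1 (L-411, Corador, 3,412 kg, €220,892.88):
Base rate for L-411 is 17% + €1.48/kg.
L-411 has an FTA preferential rate, but origin Corador is not Zorovia; base rate stands.
Duty = €220,892.88 × 17% + 3,412 × €1.48 = €42,601.55.
Line 2 (C-841, Zorovia, 1,800 units, €412,074.00):
Base rate for C-841 is 5.5% + €3.53/unit.
Origin Zorovia qualifies under the Pelland–Zorovia agreement and C-841 is covered: preferential rate 2.5% applies instead.
The additional-duty order on C-841 targets Corador, not Zorovia; it does not apply.
Duty = €412,074.00 × 2.5% = €10,301.85.
Line 3 (D-934, Corador, 2,504 units, €534,278.48):
Base rate for D-934 is 26%.
Duty = €534,278.48 × 26% = €138,912.40.
Line 4 (H-597, Asteth, 2,103 kg, €343,924.62):
Base rate for H-597 is 4%.
Duty = €343,924.62 × 4% = €13,756.98.
Total = €42,601.55 + €10,301.85 + €138,912.40 + €13,756.98 = €205,572.78.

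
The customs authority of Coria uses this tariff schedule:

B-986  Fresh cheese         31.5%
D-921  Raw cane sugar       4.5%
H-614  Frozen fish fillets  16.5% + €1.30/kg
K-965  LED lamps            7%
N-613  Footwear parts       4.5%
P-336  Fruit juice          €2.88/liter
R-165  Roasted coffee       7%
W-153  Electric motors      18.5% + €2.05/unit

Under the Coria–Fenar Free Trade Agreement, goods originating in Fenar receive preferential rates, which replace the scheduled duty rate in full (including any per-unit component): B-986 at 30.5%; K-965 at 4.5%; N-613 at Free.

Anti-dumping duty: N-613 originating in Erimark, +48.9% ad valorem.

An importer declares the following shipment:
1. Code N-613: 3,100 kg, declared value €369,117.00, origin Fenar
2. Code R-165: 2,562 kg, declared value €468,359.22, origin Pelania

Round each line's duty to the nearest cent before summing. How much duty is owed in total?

Line 1 (N-613, Fenar, 3,100 kg, €369,117.00):
Base rate for N-613 is 4.5%.
Origin Fenar qualifies under the Coria–Fenar agreement and N-613 is covered: preferential rate Free applies instead.
The additional-duty order on N-613 targets Erimark, not Fenar; it does not apply.
Duty = €369,117.00 × 0% = €0.00.
Line 2 (R-165, Pelania, 2,562 kg, €468,359.22):
Base rate for R-165 is 7%.
Duty = €468,359.22 × 7% = €32,785.15.
Total = €0.00 + €32,785.15 = €32,785.15.

€32,785.15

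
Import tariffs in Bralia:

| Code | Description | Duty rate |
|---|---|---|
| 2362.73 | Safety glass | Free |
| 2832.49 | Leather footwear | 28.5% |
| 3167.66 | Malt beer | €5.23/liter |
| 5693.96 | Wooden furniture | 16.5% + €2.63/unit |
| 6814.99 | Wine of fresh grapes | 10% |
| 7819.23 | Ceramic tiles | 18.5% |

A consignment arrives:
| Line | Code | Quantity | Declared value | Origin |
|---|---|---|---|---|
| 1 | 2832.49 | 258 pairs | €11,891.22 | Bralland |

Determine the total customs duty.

Line 1 (2832.49, Bralland, 258 pairs, €11,891.22):
Base rate for 2832.49 is 28.5%.
Duty = €11,891.22 × 28.5% = €3,389.00.

€3,389.00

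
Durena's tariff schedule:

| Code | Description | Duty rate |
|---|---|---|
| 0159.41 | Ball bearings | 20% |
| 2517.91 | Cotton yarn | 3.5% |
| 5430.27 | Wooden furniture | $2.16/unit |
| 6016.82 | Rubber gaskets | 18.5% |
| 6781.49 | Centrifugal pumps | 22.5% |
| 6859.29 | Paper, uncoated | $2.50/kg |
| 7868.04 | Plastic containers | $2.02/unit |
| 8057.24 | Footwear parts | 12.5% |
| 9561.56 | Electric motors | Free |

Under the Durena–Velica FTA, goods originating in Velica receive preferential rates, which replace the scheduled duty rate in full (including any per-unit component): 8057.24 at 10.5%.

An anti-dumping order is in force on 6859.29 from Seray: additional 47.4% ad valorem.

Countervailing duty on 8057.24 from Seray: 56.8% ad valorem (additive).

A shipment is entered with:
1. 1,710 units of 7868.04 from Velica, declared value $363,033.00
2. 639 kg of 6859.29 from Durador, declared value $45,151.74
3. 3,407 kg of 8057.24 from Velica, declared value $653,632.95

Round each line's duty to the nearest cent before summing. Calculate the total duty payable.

Line 1 (7868.04, Velica, 1,710 units, $363,033.00):
Base rate for 7868.04 is $2.02/unit.
Origin Velica is the FTA partner but 7868.04 is not on the preference list; base rate stands.
Duty = 1,710 × $2.02 = $3,454.20.
Line 2 (6859.29, Durador, 639 kg, $45,151.74):
Base rate for 6859.29 is $2.50/kg.
The additional-duty order on 6859.29 targets Seray, not Durador; it does not apply.
Duty = 639 × $2.50 = $1,597.50.
Line 3 (8057.24, Velica, 3,407 kg, $653,632.95):
Base rate for 8057.24 is 12.5%.
Origin Velica qualifies under the Durena–Velica agreement and 8057.24 is covered: preferential rate 10.5% applies instead.
The additional-duty order on 8057.24 targets Seray, not Velica; it does not apply.
Duty = $653,632.95 × 10.5% = $68,631.46.
Total = $3,454.20 + $1,597.50 + $68,631.46 = $73,683.16.

$73,683.16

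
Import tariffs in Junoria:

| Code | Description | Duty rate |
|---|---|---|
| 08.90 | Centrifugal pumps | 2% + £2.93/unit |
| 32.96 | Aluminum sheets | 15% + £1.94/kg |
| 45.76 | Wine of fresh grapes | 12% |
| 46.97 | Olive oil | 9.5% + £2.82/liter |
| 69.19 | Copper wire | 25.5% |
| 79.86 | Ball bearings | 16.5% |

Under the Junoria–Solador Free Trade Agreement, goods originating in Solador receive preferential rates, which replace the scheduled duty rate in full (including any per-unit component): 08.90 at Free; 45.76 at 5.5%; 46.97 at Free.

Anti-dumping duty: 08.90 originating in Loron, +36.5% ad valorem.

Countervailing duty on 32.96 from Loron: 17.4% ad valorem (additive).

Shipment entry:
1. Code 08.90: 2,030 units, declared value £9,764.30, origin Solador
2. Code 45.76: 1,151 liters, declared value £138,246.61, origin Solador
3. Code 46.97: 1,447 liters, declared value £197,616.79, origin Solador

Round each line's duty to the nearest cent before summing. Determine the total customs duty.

Line 1 (08.90, Solador, 2,030 units, £9,764.30):
Base rate for 08.90 is 2% + £2.93/unit.
Origin Solador qualifies under the Junoria–Solador agreement and 08.90 is covered: preferential rate Free applies instead.
The additional-duty order on 08.90 targets Loron, not Solador; it does not apply.
Duty = £9,764.30 × 0% = £0.00.
Line 2 (45.76, Solador, 1,151 liters, £138,246.61):
Base rate for 45.76 is 12%.
Origin Solador qualifies under the Junoria–Solador agreement and 45.76 is covered: preferential rate 5.5% applies instead.
Duty = £138,246.61 × 5.5% = £7,603.56.
Line 3 (46.97, Solador, 1,447 liters, £197,616.79):
Base rate for 46.97 is 9.5% + £2.82/liter.
Origin Solador qualifies under the Junoria–Solador agreement and 46.97 is covered: preferential rate Free applies instead.
Duty = £197,616.79 × 0% = £0.00.
Total = £0.00 + £7,603.56 + £0.00 = £7,603.56.

£7,603.56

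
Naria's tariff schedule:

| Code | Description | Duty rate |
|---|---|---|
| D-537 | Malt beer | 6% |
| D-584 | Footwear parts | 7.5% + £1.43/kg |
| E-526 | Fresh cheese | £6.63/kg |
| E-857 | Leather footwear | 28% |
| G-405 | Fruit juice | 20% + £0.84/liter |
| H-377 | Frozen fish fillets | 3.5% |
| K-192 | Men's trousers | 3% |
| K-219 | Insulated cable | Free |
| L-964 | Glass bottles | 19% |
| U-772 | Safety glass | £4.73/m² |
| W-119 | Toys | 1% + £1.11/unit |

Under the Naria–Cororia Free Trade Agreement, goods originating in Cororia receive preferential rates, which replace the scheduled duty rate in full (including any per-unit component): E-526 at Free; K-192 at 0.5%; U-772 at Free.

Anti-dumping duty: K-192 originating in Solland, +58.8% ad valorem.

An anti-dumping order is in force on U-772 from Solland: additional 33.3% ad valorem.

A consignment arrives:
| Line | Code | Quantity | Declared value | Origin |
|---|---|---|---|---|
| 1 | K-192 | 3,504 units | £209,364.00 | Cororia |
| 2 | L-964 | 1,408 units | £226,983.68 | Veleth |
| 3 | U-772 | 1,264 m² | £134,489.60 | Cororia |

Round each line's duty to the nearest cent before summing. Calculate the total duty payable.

Line 1 (K-192, Cororia, 3,504 units, £209,364.00):
Base rate for K-192 is 3%.
Origin Cororia qualifies under the Naria–Cororia agreement and K-192 is covered: preferential rate 0.5% applies instead.
The additional-duty order on K-192 targets Solland, not Cororia; it does not apply.
Duty = £209,364.00 × 0.5% = £1,046.82.
Line 2 (L-964, Veleth, 1,408 units, £226,983.68):
Base rate for L-964 is 19%.
Duty = £226,983.68 × 19% = £43,126.90.
Line 3 (U-772, Cororia, 1,264 m², £134,489.60):
Base rate for U-772 is £4.73/m².
Origin Cororia qualifies under the Naria–Cororia agreement and U-772 is covered: preferential rate Free applies instead.
The additional-duty order on U-772 targets Solland, not Cororia; it does not apply.
Duty = £134,489.60 × 0% = £0.00.
Total = £1,046.82 + £43,126.90 + £0.00 = £44,173.72.

£44,173.72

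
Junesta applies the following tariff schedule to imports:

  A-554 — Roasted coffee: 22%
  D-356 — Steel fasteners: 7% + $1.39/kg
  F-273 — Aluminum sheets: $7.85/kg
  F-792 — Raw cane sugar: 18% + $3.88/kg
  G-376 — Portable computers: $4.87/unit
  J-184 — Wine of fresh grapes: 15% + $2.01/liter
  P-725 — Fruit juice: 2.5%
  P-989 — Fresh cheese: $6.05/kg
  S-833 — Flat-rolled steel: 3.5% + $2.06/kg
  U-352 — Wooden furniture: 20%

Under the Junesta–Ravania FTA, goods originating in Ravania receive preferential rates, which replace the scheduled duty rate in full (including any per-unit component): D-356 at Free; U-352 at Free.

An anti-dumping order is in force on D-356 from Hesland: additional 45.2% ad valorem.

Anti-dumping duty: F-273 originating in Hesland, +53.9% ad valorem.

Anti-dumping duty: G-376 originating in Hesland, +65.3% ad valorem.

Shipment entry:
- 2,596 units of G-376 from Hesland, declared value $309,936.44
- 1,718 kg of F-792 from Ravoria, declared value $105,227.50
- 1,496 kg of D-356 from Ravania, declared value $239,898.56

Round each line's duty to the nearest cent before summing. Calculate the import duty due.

$240,637.81

Line 1 (G-376, Hesland, 2,596 units, $309,936.44):
Base rate for G-376 is $4.87/unit.
Additional duty on G-376 from Hesland: +65.3% ad valorem. Applied ad valorem rate = 65.3%.
Duty = $309,936.44 × 65.3% + 2,596 × $4.87 = $215,031.02.
Line 2 (F-792, Ravoria, 1,718 kg, $105,227.50):
Base rate for F-792 is 18% + $3.88/kg.
Duty = $105,227.50 × 18% + 1,718 × $3.88 = $25,606.79.
Line 3 (D-356, Ravania, 1,496 kg, $239,898.56):
Base rate for D-356 is 7% + $1.39/kg.
Origin Ravania qualifies under the Junesta–Ravania agreement and D-356 is covered: preferential rate Free applies instead.
The additional-duty order on D-356 targets Hesland, not Ravania; it does not apply.
Duty = $239,898.56 × 0% = $0.00.
Total = $215,031.02 + $25,606.79 + $0.00 = $240,637.81.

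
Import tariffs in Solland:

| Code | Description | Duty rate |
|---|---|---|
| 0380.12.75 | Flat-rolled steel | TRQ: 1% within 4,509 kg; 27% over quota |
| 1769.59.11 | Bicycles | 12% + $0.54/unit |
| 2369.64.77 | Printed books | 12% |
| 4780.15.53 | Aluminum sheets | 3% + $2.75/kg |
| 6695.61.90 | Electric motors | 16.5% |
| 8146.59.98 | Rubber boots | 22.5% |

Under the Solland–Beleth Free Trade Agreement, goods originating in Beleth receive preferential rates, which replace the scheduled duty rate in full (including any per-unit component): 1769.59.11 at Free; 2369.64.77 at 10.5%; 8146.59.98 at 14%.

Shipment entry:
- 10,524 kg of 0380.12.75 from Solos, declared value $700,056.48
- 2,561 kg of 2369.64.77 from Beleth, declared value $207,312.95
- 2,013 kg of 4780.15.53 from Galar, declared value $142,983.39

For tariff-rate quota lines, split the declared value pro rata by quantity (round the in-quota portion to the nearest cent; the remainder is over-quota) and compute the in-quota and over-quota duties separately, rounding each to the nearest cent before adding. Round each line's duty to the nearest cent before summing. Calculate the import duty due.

Line 1 (0380.12.75, Solos, 10,524 kg, $700,056.48):
Code 0380.12.75 is under a tariff-rate quota (threshold 4,509 kg). In-quota: 4,509 kg at 1%; over-quota: 6,015 kg at 27%.
Pro-rata value split: in-quota = $700,056.48 × 4,509/10,524 = $299,938.68; over-quota = $700,056.48 − $299,938.68 = $400,117.80.
In-quota duty = $299,938.68 × 1% = $2,999.39. Over-quota duty = $400,117.80 × 27% = $108,031.81.
Line duty = $2,999.39 + $108,031.81 = $111,031.20.
Line 2 (2369.64.77, Beleth, 2,561 kg, $207,312.95):
Base rate for 2369.64.77 is 12%.
Origin Beleth qualifies under the Solland–Beleth agreement and 2369.64.77 is covered: preferential rate 10.5% applies instead.
Duty = $207,312.95 × 10.5% = $21,767.86.
Line 3 (4780.15.53, Galar, 2,013 kg, $142,983.39):
Base rate for 4780.15.53 is 3% + $2.75/kg.
Duty = $142,983.39 × 3% + 2,013 × $2.75 = $9,825.25.
Total = $111,031.20 + $21,767.86 + $9,825.25 = $142,624.31.

$142,624.31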